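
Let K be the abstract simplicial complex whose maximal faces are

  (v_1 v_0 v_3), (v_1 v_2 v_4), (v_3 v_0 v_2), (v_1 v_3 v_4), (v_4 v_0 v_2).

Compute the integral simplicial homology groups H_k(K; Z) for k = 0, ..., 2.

H_0 ≅ Z,  H_1 ≅ Z,  H_2 = 0.

Take the total order v_0 < v_1 < v_2 < v_3 < v_4 on the vertex set. Then K (dimension 2) consists of the simplices:

  0-simplices (5): [v_0], [v_1], [v_2], [v_3], [v_4]
  1-simplices (10): [v_0,v_1], [v_0,v_2], [v_0,v_3], [v_0,v_4], [v_1,v_2], [v_1,v_3], [v_1,v_4], [v_2,v_3], [v_2,v_4], [v_3,v_4]
  2-simplices (5): [v_0,v_1,v_3], [v_0,v_2,v_3], [v_0,v_2,v_4], [v_1,v_2,v_4], [v_1,v_3,v_4]

so the chain groups are C_0 ≅ Z^5, C_1 ≅ Z^10, C_2 ≅ Z^5.

Boundary ∂_1: C_1 → C_0 sends each edge [p,q] (with p < q) to q − p. For instance
  ∂[v_1,v_2] = [v_2] − [v_1].
As a 5×10 matrix over Z this has rank 4, with invariant factors (1,1,1,1).

∂_2: C_2 → C_1 sends each 2-simplex [p,q,r] to [q,r] − [p,r] + [p,q]. For instance
  ∂[v_0,v_2,v_4] = [v_2,v_4] − [v_0,v_4] + [v_0,v_2],
  ∂[v_1,v_3,v_4] = [v_3,v_4] − [v_1,v_4] + [v_1,v_3].
As a 10×5 matrix over Z this has rank 5, with invariant factors (1,1,1,1,1).

Computing H_k = (kernel of ∂_k) / (image of ∂_{k+1}):

  H_0: rank C_0 − rank ∂_1 = 5 − 4 = 1, and the invariant factors of ∂_1 are all 1, so H_0 = Z.
  H_1: rank ker ∂_1 − rank ∂_2 = (10 − 4) − 5 = 1, and the invariant factors of ∂_2 are all 1, so H_1 = Z.
  H_2: rank ker ∂_2 − rank ∂_3 = (5 − 5) − 0 = 0, and there is no ∂_3, so H_2 = 0.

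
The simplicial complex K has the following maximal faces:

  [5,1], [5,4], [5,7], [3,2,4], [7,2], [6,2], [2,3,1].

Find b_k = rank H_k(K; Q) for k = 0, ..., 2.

K has 7 vertices, 10 edges, 2 triangles.
rank ∂_0 = 0, rank ∂_1 = 6 ⇒ b_0 = 7 − 0 − 6 = 1; all invariant factors of ∂_1 are 1 so no torsion. So H_0 = Z.
rank ∂_1 = 6, rank ∂_2 = 2 ⇒ b_1 = 10 − 6 − 2 = 2; all invariant factors of ∂_2 are 1 so no torsion. So H_1 = Z^2.
rank ∂_2 = 2, rank ∂_3 = 0 ⇒ b_2 = 2 − 2 − 0 = 0. So H_2 = 0.

b_0 = 1, b_1 = 2, b_2 = 0.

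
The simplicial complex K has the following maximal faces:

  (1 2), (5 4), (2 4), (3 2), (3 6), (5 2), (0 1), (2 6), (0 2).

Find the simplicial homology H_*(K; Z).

Order the vertices as 0 < 1 < 2 < 3 < 4 < 5 < 6. Listing each simplex with vertices in this order, K has dimension 1 with simplices:

  0-simplices (7): [0], [1], [2], [3], [4], [5], [6]
  1-simplices (9): [0,1], [0,2], [1,2], [2,3], [2,4], [2,5], [2,6], [3,6], [4,5]

Hence C_0 ≅ Z^7, C_1 ≅ Z^9.

Boundary ∂_1: C_1 → C_0 is given by ∂[p,q] = [q] − [p]. For instance
  ∂[2,6] = [6] − [2].
The resulting 7×9 matrix has rank 6, and its Smith normal form has invariant factors (1,1,1,1,1,1).

Computing H_k = (kernel of ∂_k) / (image of ∂_{k+1}):

  H_0: rank C_0 − rank ∂_1 = 7 − 6 = 1, and the invariant factors of ∂_1 are all 1, so H_0 ≅ Z.
  H_1: rank ker ∂_1 − rank ∂_2 = (9 − 6) − 0 = 3, and there is no ∂_2, so H_1 ≅ Z^3.

(K is a triangulation of a wedge of 3 circles.)

H_0 ≅ Z,  H_1 ≅ Z^3.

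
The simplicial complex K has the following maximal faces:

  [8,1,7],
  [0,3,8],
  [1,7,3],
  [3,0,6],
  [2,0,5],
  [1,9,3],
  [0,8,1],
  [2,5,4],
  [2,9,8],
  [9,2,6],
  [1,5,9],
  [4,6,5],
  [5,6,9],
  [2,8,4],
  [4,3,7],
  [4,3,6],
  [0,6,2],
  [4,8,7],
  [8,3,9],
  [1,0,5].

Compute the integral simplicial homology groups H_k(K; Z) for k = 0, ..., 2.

Order the vertices as 0 < 1 < 2 < 3 < 4 < 5 < 6 < 7 < 8 < 9. Listing each simplex with vertices in this order, K has dimension 2 with simplices:

  0-simplices (10): [0], [1], [2], [3], [4], [5], [6], [7], [8], [9]
  1-simplices (30): (30 of them)
  2-simplices (20): (20 of them)

so the chain groups are C_0 ≅ Z^10, C_1 ≅ Z^30, C_2 ≅ Z^20.

The boundary map ∂_1: C_1 → C_0 maps an edge to its endpoints' difference, ∂[p,q] = q − p.
The 10×30 boundary matrix has rank 9 and Smith normal form diag(1,1,1,1,1,1,1,1,1).

The boundary map ∂_2: C_2 → C_1 acts by ∂[p,q,r] = [q,r] − [p,r] + [p,q]. For instance
  ∂[0,3,8] = [3,8] − [0,8] + [0,3],
  ∂[1,3,9] = [3,9] − [1,9] + [1,3].
As a 30×20 matrix over Z this has rank 20, with invariant factors (1,1,1,1,1,1,1,1,1,1,1,1,1,1,1,1,1,1,1,2).

Computing H_k = (kernel of ∂_k) / (image of ∂_{k+1}):

  H_0: rank C_0 − rank ∂_1 = 10 − 9 = 1, and the invariant factors of ∂_1 are all 1, so H_0 = Z.
  H_1: rank ker ∂_1 − rank ∂_2 = (30 − 9) − 20 = 1, and ∂_2 has invariant factor 2 > 1, so H_1 = Z ⊕ Z_2.
  H_2: rank ker ∂_2 − rank ∂_3 = (20 − 20) − 0 = 0, and there is no ∂_3, so H_2 = 0.

H_0 ≅ Z,  H_1 ≅ Z ⊕ Z_2,  H_2 = 0.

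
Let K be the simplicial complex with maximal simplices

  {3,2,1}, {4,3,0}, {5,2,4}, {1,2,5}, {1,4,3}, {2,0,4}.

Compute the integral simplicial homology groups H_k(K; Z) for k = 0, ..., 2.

H_0 = Z,  H_1 = Z,  H_2 = 0.

Fix the vertex order 0 < 1 < 2 < 3 < 4 < 5 and write every simplex with vertices in increasing order. Then dim K = 2 and the simplices of K are:

  0-simplices (6): [0], [1], [2], [3], [4], [5]
  1-simplices (12): [0,2], [0,3], [0,4], [1,2], [1,3], [1,4], [1,5], [2,3], [2,4], [2,5], [3,4], [4,5]
  2-simplices (6): [0,2,4], [0,3,4], [1,2,3], [1,2,5], [1,3,4], [2,4,5]

Hence C_0 ≅ Z^6, C_1 ≅ Z^12, C_2 ≅ Z^6.

The boundary map ∂_1: C_1 → C_0 sends each edge [p,q] (with p < q) to q − p. For instance
  ∂[2,3] = [3] − [2].
As a 6×12 matrix over Z this has rank 5, with invariant factors (1,1,1,1,1).

The boundary map ∂_2: C_2 → C_1 sends each 2-simplex [p,q,r] to [q,r] − [p,r] + [p,q]. For instance
  ∂[1,2,3] = [2,3] − [1,3] + [1,2],
  ∂[0,3,4] = [3,4] − [0,4] + [0,3].
As a 12×6 matrix over Z this has rank 6, with invariant factors (1,1,1,1,1,1).

Reading off H_k = ker ∂_k / im ∂_{k+1}:

  H_0: rank C_0 − rank ∂_1 = 6 − 5 = 1, and the invariant factors of ∂_1 are all 1, so H_0 ≅ Z.
  H_1: rank ker ∂_1 − rank ∂_2 = (12 − 5) − 6 = 1, and the invariant factors of ∂_2 are all 1, so H_1 ≅ Z.
  H_2: rank ker ∂_2 − rank ∂_3 = (6 − 6) − 0 = 0, and there is no ∂_3, so H_2 ≅ 0.

As a check, the Euler characteristic is 6 − 12 + 6 = 0, which agrees with 1 − 1 + 0 = 0.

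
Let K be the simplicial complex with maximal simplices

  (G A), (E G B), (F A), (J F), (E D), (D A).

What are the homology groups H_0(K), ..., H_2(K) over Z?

H_0 ≅ Z,  H_1 ≅ Z,  H_2 = 0.

We work with the vertex ordering A < B < D < E < F < G < J. The simplices of K, each written with vertices in increasing order, are:

  0-simplices (7): A, B, D, E, F, G, J
  1-simplices (8): AD, AF, AG, BE, BG, DE, EG, FJ
  2-simplices (1): BEG

so the chain groups are C_0 ≅ Z^7, C_1 ≅ Z^8, C_2 ≅ Z^1.

The boundary map ∂_1: C_1 → C_0 maps an edge to its endpoints' difference, ∂[p,q] = q − p. For instance
  ∂AD = D − A.
The 7×8 boundary matrix has rank 6 and Smith normal form diag(1,1,1,1,1,1).

∂_2: C_2 → C_1 acts by ∂[p,q,r] = [q,r] − [p,r] + [p,q]. For instance
  ∂BEG = EG − BG + BE.
As a 8×1 matrix over Z this has rank 1, with invariant factors (1).

From H_k ≅ ker(∂_k) / im(∂_{k+1}) we obtain:

  H_0: rank C_0 − rank ∂_1 = 7 − 6 = 1, and the invariant factors of ∂_1 are all 1, so H_0 = Z.
  H_1: rank ker ∂_1 − rank ∂_2 = (8 − 6) − 1 = 1, and the invariant factors of ∂_2 are all 1, so H_1 = Z.
  H_2: rank ker ∂_2 − rank ∂_3 = (1 − 1) − 0 = 0, and there is no ∂_3, so H_2 = 0.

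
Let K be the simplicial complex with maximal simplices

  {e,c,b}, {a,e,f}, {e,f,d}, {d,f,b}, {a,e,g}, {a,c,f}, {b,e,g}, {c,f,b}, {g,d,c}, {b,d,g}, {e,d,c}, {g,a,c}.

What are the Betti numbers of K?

b_0 = 1, b_1 = 0, b_2 = 0.

We work with the vertex ordering a < b < c < d < e < f < g. The simplices of K, each written with vertices in increasing order, are:

  0-simplices (7): a, b, c, d, e, f, g
  1-simplices (18): ac, ae, af, ag, bc, bd, be, bf, bg, cd, ce, cf, cg, de, df, dg, ef, eg
  2-simplices (12): acf, acg, aef, aeg, bce, bcf, bdf, bdg, beg, cde, cdg, def

so the chain groups are C_0 ≅ Z^7, C_1 ≅ Z^18, C_2 ≅ Z^12.

∂_1: C_1 → C_0 is given by ∂[p,q] = [q] − [p]. For instance
  ∂bf = f − b.
The 7×18 boundary matrix has rank 6 and Smith normal form diag(1,1,1,1,1,1).

Boundary ∂_2: C_2 → C_1 sends each 2-simplex [p,q,r] to [q,r] − [p,r] + [p,q]. For instance
  ∂def = ef − df + de,
  ∂aef = ef − af + ae.
This gives a 18×12 integer matrix of rank 12; reducing to Smith normal form yields diagonal entries (1,1,1,1,1,1,1,1,1,1,1,2).

Reading off H_k = ker ∂_k / im ∂_{k+1}:

  H_0: rank C_0 − rank ∂_1 = 7 − 6 = 1, and the invariant factors of ∂_1 are all 1, so H_0 = Z.
  H_1: rank ker ∂_1 − rank ∂_2 = (18 − 6) − 12 = 0, and ∂_2 has invariant factor 2 > 1, so H_1 = Z/2.
  H_2: rank ker ∂_2 − rank ∂_3 = (12 − 12) − 0 = 0, and there is no ∂_3, so H_2 = 0.

Hence the Betti numbers are b_0 = 1, b_1 = 0, b_2 = 0.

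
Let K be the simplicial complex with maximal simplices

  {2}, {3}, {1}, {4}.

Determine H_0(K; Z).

H_0 = Z^4.

Fix the vertex order 1 < 2 < 3 < 4 and write every simplex with vertices in increasing order. Then dim K = 0 and the simplices of K are:

  0-simplices (4): [1], [2], [3], [4]

Hence C_0 ≅ Z^4.

Now H_k = ker ∂_k / im ∂_{k+1}, so:

  H_0: rank C_0 − rank ∂_1 = 4 − 0 = 4, and there is no ∂_1, so H_0 ≅ Z^4.

(K is a triangulation of a set of 4 points.)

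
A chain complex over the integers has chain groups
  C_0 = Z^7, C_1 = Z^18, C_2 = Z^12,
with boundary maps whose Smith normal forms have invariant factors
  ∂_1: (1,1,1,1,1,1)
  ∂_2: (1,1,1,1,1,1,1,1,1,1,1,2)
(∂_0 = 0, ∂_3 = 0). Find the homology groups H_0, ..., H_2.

H_0: b_0 = 7 − 0 − 6 = 1; torsion from ∂_1 factors > 1: none. So H_0 ≅ Z.
H_1: b_1 = 18 − 6 − 12 = 0; torsion from ∂_2 factors > 1: [2]. So H_1 ≅ Z/2.
H_2: b_2 = 12 − 12 − 0 = 0; torsion from ∂_3 factors > 1: none. So H_2 ≅ 0.

H_0 ≅ Z,  H_1 ≅ Z/2,  H_2 = 0.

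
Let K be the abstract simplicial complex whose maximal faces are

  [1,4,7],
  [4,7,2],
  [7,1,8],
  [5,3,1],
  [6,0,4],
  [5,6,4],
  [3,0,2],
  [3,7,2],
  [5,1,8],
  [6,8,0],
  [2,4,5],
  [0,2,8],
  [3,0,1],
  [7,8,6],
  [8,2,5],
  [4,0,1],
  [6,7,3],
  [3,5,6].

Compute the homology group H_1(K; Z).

K has 9 vertices, 27 edges, 18 triangles.
rank ∂_1 = 8, rank ∂_2 = 17 ⇒ b_1 = 27 − 8 − 17 = 2; all invariant factors of ∂_2 are 1 so no torsion. So H_1 ≅ Z^2.

H_1 ≅ Z^2.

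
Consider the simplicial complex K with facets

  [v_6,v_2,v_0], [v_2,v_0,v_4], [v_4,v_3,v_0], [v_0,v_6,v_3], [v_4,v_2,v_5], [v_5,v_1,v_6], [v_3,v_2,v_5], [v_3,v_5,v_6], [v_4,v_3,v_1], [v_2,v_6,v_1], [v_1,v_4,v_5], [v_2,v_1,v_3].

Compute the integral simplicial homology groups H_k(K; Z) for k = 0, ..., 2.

H_0 = Z,  H_1 = Z/2,  H_2 = 0.

K has 7 vertices, 18 edges, 12 triangles.
rank ∂_0 = 0, rank ∂_1 = 6 ⇒ b_0 = 7 − 0 − 6 = 1; all invariant factors of ∂_1 are 1 so no torsion. So H_0 ≅ Z.
rank ∂_1 = 6, rank ∂_2 = 12 ⇒ b_1 = 18 − 6 − 12 = 0; ∂_2 has invariant factor(s) [2] giving torsion. So H_1 ≅ Z/2.
rank ∂_2 = 12, rank ∂_3 = 0 ⇒ b_2 = 12 − 12 − 0 = 0. So H_2 ≅ 0.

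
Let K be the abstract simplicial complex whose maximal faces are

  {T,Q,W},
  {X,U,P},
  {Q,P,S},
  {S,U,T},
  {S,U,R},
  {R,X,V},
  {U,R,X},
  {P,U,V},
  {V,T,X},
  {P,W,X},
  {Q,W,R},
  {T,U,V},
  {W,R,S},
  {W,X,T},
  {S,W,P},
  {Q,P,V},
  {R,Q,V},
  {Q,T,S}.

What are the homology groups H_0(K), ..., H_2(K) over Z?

H_0 = Z,  H_1 = Z ⊕ Z/2,  H_2 = 0.

Take the total order P < Q < R < S < T < U < V < W < X on the vertex set. Then K (dimension 2) consists of the simplices:

  0-simplices (9): P, Q, R, S, T, U, V, W, X
  1-simplices (27): PQ, PS, PU, PV, PW, PX, QR, QS, QT, QV, QW, RS, RU, RV, RW, RX, ST, SU, SW, TU, TV, TW, TX, UV, UX, VX, WX
  2-simplices (18): PQS, PQV, PSW, PUV, PUX, PWX, QRV, QRW, QST, QTW, RSU, RSW, RUX, RVX, STU, TUV, TVX, TWX

giving chain groups C_0 ≅ Z^9, C_1 ≅ Z^27, C_2 ≅ Z^18.

Boundary ∂_1: C_1 → C_0 maps an edge to its endpoints' difference, ∂[p,q] = q − p. For instance
  ∂RU = U − R.
As a 9×27 matrix over Z this has rank 8, with invariant factors (1,1,1,1,1,1,1,1).

The boundary map ∂_2: C_2 → C_1 maps a triangle to the signed sum of its edges. For instance
  ∂QTW = TW − QW + QT,
  ∂PQV = QV − PV + PQ.
The 27×18 boundary matrix has rank 18 and Smith normal form diag(1,1,1,1,1,1,1,1,1,1,1,1,1,1,1,1,1,2).

Now H_k = ker ∂_k / im ∂_{k+1}, so:

  H_0: rank C_0 − rank ∂_1 = 9 − 8 = 1, and the invariant factors of ∂_1 are all 1, so H_0 = Z.
  H_1: rank ker ∂_1 − rank ∂_2 = (27 − 8) − 18 = 1, and ∂_2 has invariant factor 2 > 1, so H_1 = Z ⊕ Z/2.
  H_2: rank ker ∂_2 − rank ∂_3 = (18 − 18) − 0 = 0, and there is no ∂_3, so H_2 = 0.

As a check, the Euler characteristic is 9 − 27 + 18 = 0, which agrees with 1 − 1 + 0 = 0.
(K is a triangulation of the Klein bottle.)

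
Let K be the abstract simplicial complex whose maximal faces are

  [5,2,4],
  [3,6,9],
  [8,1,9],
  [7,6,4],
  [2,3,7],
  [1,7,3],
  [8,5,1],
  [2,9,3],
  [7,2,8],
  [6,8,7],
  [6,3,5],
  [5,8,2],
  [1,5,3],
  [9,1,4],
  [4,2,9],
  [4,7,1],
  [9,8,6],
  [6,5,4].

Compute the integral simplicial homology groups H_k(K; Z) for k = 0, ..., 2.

H_0 = Z,  H_1 = Z^2,  H_2 = Z.

Fix the vertex order 1 < 2 < 3 < 4 < 5 < 6 < 7 < 8 < 9 and write every simplex with vertices in increasing order. Then dim K = 2 and the simplices of K are:

  0-simplices (9): [1], [2], [3], [4], [5], [6], [7], [8], [9]
  1-simplices (27): (27 of them)
  2-simplices (18): [1,3,5], [1,3,7], [1,4,7], [1,4,9], [1,5,8], [1,8,9], [2,3,7], [2,3,9], [2,4,5], [2,4,9], [2,5,8], [2,7,8], [3,5,6], [3,6,9], [4,5,6], [4,6,7], [6,7,8], [6,8,9]

Hence C_0 ≅ Z^9, C_1 ≅ Z^27, C_2 ≅ Z^18.

∂_1: C_1 → C_0 sends each edge [p,q] (with p < q) to q − p. For instance
  ∂[8,9] = [9] − [8].
As a 9×27 matrix over Z this has rank 8, with invariant factors (1,1,1,1,1,1,1,1).

The boundary map ∂_2: C_2 → C_1 sends each 2-simplex [p,q,r] to [q,r] − [p,r] + [p,q]. For instance
  ∂[4,5,6] = [5,6] − [4,6] + [4,5],
  ∂[2,4,9] = [4,9] − [2,9] + [2,4].
As a 27×18 matrix over Z this has rank 17, with invariant factors (1,1,1,1,1,1,1,1,1,1,1,1,1,1,1,1,1).

Now H_k = ker ∂_k / im ∂_{k+1}, so:

  H_0: rank C_0 − rank ∂_1 = 9 − 8 = 1, and the invariant factors of ∂_1 are all 1, so H_0 = Z.
  H_1: rank ker ∂_1 − rank ∂_2 = (27 − 8) − 17 = 2, and the invariant factors of ∂_2 are all 1, so H_1 = Z^2.
  H_2: rank ker ∂_2 − rank ∂_3 = (18 − 17) − 0 = 1, and there is no ∂_3, so H_2 = Z.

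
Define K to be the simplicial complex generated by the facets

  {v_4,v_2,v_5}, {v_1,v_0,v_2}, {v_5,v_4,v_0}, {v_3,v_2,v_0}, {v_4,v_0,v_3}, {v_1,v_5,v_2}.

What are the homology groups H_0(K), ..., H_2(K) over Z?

K has 6 vertices, 12 edges, 6 triangles.
rank ∂_0 = 0, rank ∂_1 = 5 ⇒ b_0 = 6 − 0 − 5 = 1; all invariant factors of ∂_1 are 1 so no torsion. So H_0 = Z.
rank ∂_1 = 5, rank ∂_2 = 6 ⇒ b_1 = 12 − 5 − 6 = 1; all invariant factors of ∂_2 are 1 so no torsion. So H_1 = Z.
rank ∂_2 = 6, rank ∂_3 = 0 ⇒ b_2 = 6 − 6 − 0 = 0. So H_2 = 0.

H_0 = Z,  H_1 = Z,  H_2 = 0.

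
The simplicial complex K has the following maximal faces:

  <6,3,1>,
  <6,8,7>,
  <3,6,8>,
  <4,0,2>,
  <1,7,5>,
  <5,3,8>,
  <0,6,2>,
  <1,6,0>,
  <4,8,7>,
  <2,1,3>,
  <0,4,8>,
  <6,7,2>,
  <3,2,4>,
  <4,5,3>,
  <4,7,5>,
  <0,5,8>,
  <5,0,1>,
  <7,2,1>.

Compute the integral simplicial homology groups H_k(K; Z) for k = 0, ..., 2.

K has 9 vertices, 27 edges, 18 triangles.
rank ∂_0 = 0, rank ∂_1 = 8 ⇒ b_0 = 9 − 0 − 8 = 1; all invariant factors of ∂_1 are 1 so no torsion. So H_0 = Z.
rank ∂_1 = 8, rank ∂_2 = 18 ⇒ b_1 = 27 − 8 − 18 = 1; ∂_2 has invariant factor(s) [2] giving torsion. So H_1 = Z ⊕ Z/2.
rank ∂_2 = 18, rank ∂_3 = 0 ⇒ b_2 = 18 − 18 − 0 = 0. So H_2 = 0.

H_0 ≅ Z,  H_1 ≅ Z ⊕ Z/2,  H_2 = 0.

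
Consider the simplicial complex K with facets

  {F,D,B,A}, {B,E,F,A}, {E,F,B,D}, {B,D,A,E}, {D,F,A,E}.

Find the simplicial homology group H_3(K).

H_3 ≅ Z.

Fix the vertex order A < B < D < E < F and write every simplex with vertices in increasing order. Then dim K = 3 and the simplices of K are:

  0-simplices (5): A, B, D, E, F
  1-simplices (10): AB, AD, AE, AF, BD, BE, BF, DE, DF, EF
  2-simplices (10): ABD, ABE, ABF, ADE, ADF, AEF, BDE, BDF, BEF, DEF
  3-simplices (5): ABDE, ABDF, ABEF, ADEF, BDEF

Hence C_0 ≅ Z^5, C_1 ≅ Z^10, C_2 ≅ Z^10, C_3 ≅ Z^5.

Boundary ∂_1: C_1 → C_0 is given by ∂[p,q] = [q] − [p]. For instance
  ∂AE = E − A.
The resulting 5×10 matrix has rank 4, and its Smith normal form has invariant factors (1,1,1,1).

∂_2: C_2 → C_1 maps a triangle to the signed sum of its edges. For instance
  ∂DEF = EF − DF + DE,
  ∂BDE = DE − BE + BD.
The 10×10 boundary matrix has rank 6 and Smith normal form diag(1,1,1,1,1,1).

Boundary ∂_3: C_3 → C_2 sends each 3-simplex σ to the alternating sum Σ_i (−1)^i (σ with its i-th vertex removed). For instance
  ∂BDEF = DEF − BEF + BDF − BDE,
  ∂ABDE = BDE − ADE + ABE − ABD.
The resulting 10×5 matrix has rank 4, and its Smith normal form has invariant factors (1,1,1,1).

Now H_k = ker ∂_k / im ∂_{k+1}, so:

  H_3: rank ker ∂_3 − rank ∂_4 = (5 − 4) − 0 = 1, and there is no ∂_4, so H_3 ≅ Z.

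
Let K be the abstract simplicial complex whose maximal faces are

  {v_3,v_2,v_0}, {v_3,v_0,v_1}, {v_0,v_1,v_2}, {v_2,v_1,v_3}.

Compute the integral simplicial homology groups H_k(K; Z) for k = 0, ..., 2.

H_0 ≅ Z,  H_1 = 0,  H_2 ≅ Z.

Take the total order v_0 < v_1 < v_2 < v_3 on the vertex set. Then K (dimension 2) consists of the simplices:

  0-simplices (4): [v_0], [v_1], [v_2], [v_3]
  1-simplices (6): [v_0,v_1], [v_0,v_2], [v_0,v_3], [v_1,v_2], [v_1,v_3], [v_2,v_3]
  2-simplices (4): [v_0,v_1,v_2], [v_0,v_1,v_3], [v_0,v_2,v_3], [v_1,v_2,v_3]

Hence C_0 ≅ Z^4, C_1 ≅ Z^6, C_2 ≅ Z^4.

The boundary map ∂_1: C_1 → C_0 maps an edge to its endpoints' difference, ∂[p,q] = q − p. For instance
  ∂[v_1,v_3] = [v_3] − [v_1].
The 4×6 boundary matrix has rank 3 and Smith normal form diag(1,1,1).

The boundary map ∂_2: C_2 → C_1 acts by ∂[p,q,r] = [q,r] − [p,r] + [p,q]. For instance
  ∂[v_0,v_2,v_3] = [v_2,v_3] − [v_0,v_3] + [v_0,v_2],
  ∂[v_0,v_1,v_2] = [v_1,v_2] − [v_0,v_2] + [v_0,v_1].
As a 6×4 matrix over Z this has rank 3, with invariant factors (1,1,1).

From H_k ≅ ker(∂_k) / im(∂_{k+1}) we obtain:

  H_0: rank C_0 − rank ∂_1 = 4 − 3 = 1, and the invariant factors of ∂_1 are all 1, so H_0 = Z.
  H_1: rank ker ∂_1 − rank ∂_2 = (6 − 3) − 3 = 0, and the invariant factors of ∂_2 are all 1, so H_1 = 0.
  H_2: rank ker ∂_2 − rank ∂_3 = (4 − 3) − 0 = 1, and there is no ∂_3, so H_2 = Z.

(K is a triangulation of the 2-sphere S^2.)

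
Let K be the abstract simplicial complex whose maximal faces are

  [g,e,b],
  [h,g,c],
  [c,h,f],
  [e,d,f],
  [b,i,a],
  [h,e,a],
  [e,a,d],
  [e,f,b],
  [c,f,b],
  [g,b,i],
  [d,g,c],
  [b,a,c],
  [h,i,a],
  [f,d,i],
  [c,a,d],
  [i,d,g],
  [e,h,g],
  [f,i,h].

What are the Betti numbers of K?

b_0 = 1, b_1 = 2, b_2 = 1.

Take the total order a < b < c < d < e < f < g < h < i on the vertex set. Then K (dimension 2) consists of the simplices:

  0-simplices (9): a, b, c, d, e, f, g, h, i
  1-simplices (27): ab, ac, ad, ae, ah, ai, bc, be, bf, bg, bi, cd, cf, cg, ch, de, df, dg, di, ef, eg, eh, fh, fi, gh, gi, hi
  2-simplices (18): abc, abi, acd, ade, aeh, ahi, bcf, bef, beg, bgi, cdg, cfh, cgh, def, dfi, dgi, egh, fhi

Hence C_0 ≅ Z^9, C_1 ≅ Z^27, C_2 ≅ Z^18.

∂_1: C_1 → C_0 is given by ∂[p,q] = [q] − [p]. For instance
  ∂gi = i − g.
The 9×27 boundary matrix has rank 8 and Smith normal form diag(1,1,1,1,1,1,1,1).

∂_2: C_2 → C_1 acts by ∂[p,q,r] = [q,r] − [p,r] + [p,q]. For instance
  ∂egh = gh − eh + eg,
  ∂ahi = hi − ai + ah.
This gives a 27×18 integer matrix of rank 17; reducing to Smith normal form yields diagonal entries (1,1,1,1,1,1,1,1,1,1,1,1,1,1,1,1,1).

From H_k ≅ ker(∂_k) / im(∂_{k+1}) we obtain:

  H_0: rank C_0 − rank ∂_1 = 9 − 8 = 1, and the invariant factors of ∂_1 are all 1, so H_0 = Z.
  H_1: rank ker ∂_1 − rank ∂_2 = (27 − 8) − 17 = 2, and the invariant factors of ∂_2 are all 1, so H_1 = Z^2.
  H_2: rank ker ∂_2 − rank ∂_3 = (18 − 17) − 0 = 1, and there is no ∂_3, so H_2 = Z.

As a check, the Euler characteristic is 9 − 27 + 18 = 0, which agrees with 1 − 2 + 1 = 0.

Hence the Betti numbers are b_0 = 1, b_1 = 2, b_2 = 1.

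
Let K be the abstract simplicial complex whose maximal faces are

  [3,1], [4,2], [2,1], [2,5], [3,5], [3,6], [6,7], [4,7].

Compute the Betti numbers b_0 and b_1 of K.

Fix the vertex order 1 < 2 < 3 < 4 < 5 < 6 < 7 and write every simplex with vertices in increasing order. Then dim K = 1 and the simplices of K are:

  0-simplices (7): [1], [2], [3], [4], [5], [6], [7]
  1-simplices (8): [1,2], [1,3], [2,4], [2,5], [3,5], [3,6], [4,7], [6,7]

giving chain groups C_0 ≅ Z^7, C_1 ≅ Z^8.

∂_1: C_1 → C_0 is given by ∂[p,q] = [q] − [p]. For instance
  ∂[1,3] = [3] − [1].
The resulting 7×8 matrix has rank 6, and its Smith normal form has invariant factors (1,1,1,1,1,1).

Reading off H_k = ker ∂_k / im ∂_{k+1}:

  H_0: rank C_0 − rank ∂_1 = 7 − 6 = 1, and the invariant factors of ∂_1 are all 1, so H_0 = Z.
  H_1: rank ker ∂_1 − rank ∂_2 = (8 − 6) − 0 = 2, and there is no ∂_2, so H_1 = Z^2.

Hence the Betti numbers are b_0 = 1, b_1 = 2.

b_0 = 1, b_1 = 2.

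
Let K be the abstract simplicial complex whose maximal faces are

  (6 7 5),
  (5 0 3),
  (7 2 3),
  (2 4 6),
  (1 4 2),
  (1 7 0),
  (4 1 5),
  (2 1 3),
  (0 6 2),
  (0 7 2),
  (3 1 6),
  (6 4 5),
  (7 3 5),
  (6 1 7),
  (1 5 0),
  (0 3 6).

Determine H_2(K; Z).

K has 8 vertices, 24 edges, 16 triangles.
rank ∂_2 = 15, rank ∂_3 = 0 ⇒ b_2 = 16 − 15 − 0 = 1. So H_2 ≅ Z.

H_2 = Z.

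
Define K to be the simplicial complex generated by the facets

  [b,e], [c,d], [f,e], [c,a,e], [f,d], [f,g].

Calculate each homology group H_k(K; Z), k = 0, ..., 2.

H_0 = Z,  H_1 = Z,  H_2 = 0.

Fix the vertex order a < b < c < d < e < f < g and write every simplex with vertices in increasing order. Then dim K = 2 and the simplices of K are:

  0-simplices (7): a, b, c, d, e, f, g
  1-simplices (8): ac, ae, be, cd, ce, df, ef, fg
  2-simplices (1): ace

so the chain groups are C_0 ≅ Z^7, C_1 ≅ Z^8, C_2 ≅ Z^1.

Boundary ∂_1: C_1 → C_0 sends each edge [p,q] (with p < q) to q − p.
The resulting 7×8 matrix has rank 6, and its Smith normal form has invariant factors (1,1,1,1,1,1).

The boundary map ∂_2: C_2 → C_1 sends each 2-simplex [p,q,r] to [q,r] − [p,r] + [p,q]. For instance
  ∂ace = ce − ae + ac.
The 8×1 boundary matrix has rank 1 and Smith normal form diag(1).

Computing H_k = (kernel of ∂_k) / (image of ∂_{k+1}):

  H_0: rank C_0 − rank ∂_1 = 7 − 6 = 1, and the invariant factors of ∂_1 are all 1, so H_0 = Z.
  H_1: rank ker ∂_1 − rank ∂_2 = (8 − 6) − 1 = 1, and the invariant factors of ∂_2 are all 1, so H_1 = Z.
  H_2: rank ker ∂_2 − rank ∂_3 = (1 − 1) − 0 = 0, and there is no ∂_3, so H_2 = 0.

As a check, the Euler characteristic is 7 − 8 + 1 = 0, which agrees with 1 − 1 + 0 = 0.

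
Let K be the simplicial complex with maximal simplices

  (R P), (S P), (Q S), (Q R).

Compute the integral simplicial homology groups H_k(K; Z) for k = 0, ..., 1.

H_0 ≅ Z,  H_1 ≅ Z.

Fix the vertex order P < Q < R < S and write every simplex with vertices in increasing order. Then dim K = 1 and the simplices of K are:

  0-simplices (4): P, Q, R, S
  1-simplices (4): PR, PS, QR, QS

giving chain groups C_0 ≅ Z^4, C_1 ≅ Z^4.

The boundary map ∂_1: C_1 → C_0 maps an edge to its endpoints' difference, ∂[p,q] = q − p.
As a 4×4 matrix over Z this has rank 3, with invariant factors (1,1,1).

Now H_k = ker ∂_k / im ∂_{k+1}, so:

  H_0: rank C_0 − rank ∂_1 = 4 − 3 = 1, and the invariant factors of ∂_1 are all 1, so H_0 ≅ Z.
  H_1: rank ker ∂_1 − rank ∂_2 = (4 − 3) − 0 = 1, and there is no ∂_2, so H_1 ≅ Z.

As a check, the Euler characteristic is 4 − 4 = 0, which agrees with 1 − 1 = 0.
(K is a triangulation of the circle S^1.)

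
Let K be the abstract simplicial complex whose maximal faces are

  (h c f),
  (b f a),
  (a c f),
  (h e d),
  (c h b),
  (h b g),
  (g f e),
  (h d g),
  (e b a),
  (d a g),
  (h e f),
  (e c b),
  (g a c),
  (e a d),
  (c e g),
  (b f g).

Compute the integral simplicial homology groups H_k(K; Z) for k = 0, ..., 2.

Fix the vertex order a < b < c < d < e < f < g < h and write every simplex with vertices in increasing order. Then dim K = 2 and the simplices of K are:

  0-simplices (8): a, b, c, d, e, f, g, h
  1-simplices (24): ab, ac, ad, ae, af, ag, bc, be, bf, bg, bh, ce, cf, cg, ch, de, dg, dh, ef, eg, eh, fg, fh, gh
  2-simplices (16): abe, abf, acf, acg, ade, adg, bce, bch, bfg, bgh, ceg, cfh, deh, dgh, efg, efh

so the chain groups are C_0 ≅ Z^8, C_1 ≅ Z^24, C_2 ≅ Z^16.

The boundary map ∂_1: C_1 → C_0 is given by ∂[p,q] = [q] − [p].
As a 8×24 matrix over Z this has rank 7, with invariant factors (1,1,1,1,1,1,1).

∂_2: C_2 → C_1 maps a triangle to the signed sum of its edges. For instance
  ∂abe = be − ae + ab,
  ∂efg = fg − eg + ef.
The resulting 24×16 matrix has rank 15, and its Smith normal form has invariant factors (1,1,1,1,1,1,1,1,1,1,1,1,1,1,1).

Reading off H_k = ker ∂_k / im ∂_{k+1}:

  H_0: rank C_0 − rank ∂_1 = 8 − 7 = 1, and the invariant factors of ∂_1 are all 1, so H_0 ≅ Z.
  H_1: rank ker ∂_1 − rank ∂_2 = (24 − 7) − 15 = 2, and the invariant factors of ∂_2 are all 1, so H_1 ≅ Z^2.
  H_2: rank ker ∂_2 − rank ∂_3 = (16 − 15) − 0 = 1, and there is no ∂_3, so H_2 ≅ Z.

As a check, the Euler characteristic is 8 − 24 + 16 = 0, which agrees with 1 − 2 + 1 = 0.

H_0 ≅ Z,  H_1 ≅ Z^2,  H_2 ≅ Z.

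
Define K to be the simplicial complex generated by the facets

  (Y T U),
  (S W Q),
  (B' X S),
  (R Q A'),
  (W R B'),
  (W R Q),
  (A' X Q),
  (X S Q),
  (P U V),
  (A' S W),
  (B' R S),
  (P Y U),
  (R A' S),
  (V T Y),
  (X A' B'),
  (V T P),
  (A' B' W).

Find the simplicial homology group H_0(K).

Order the vertices as P < Q < R < S < T < U < V < W < X < Y < A' < B'. Listing each simplex with vertices in this order, K has dimension 2 with simplices:

  0-simplices (12): [P], [Q], [R], [S], [T], [U], [V], [W], [X], [Y], [A'], [B']
  1-simplices (28): (28 of them)
  2-simplices (17): (17 of them)

Hence C_0 ≅ Z^12, C_1 ≅ Z^28, C_2 ≅ Z^17.

The boundary map ∂_1: C_1 → C_0 maps an edge to its endpoints' difference, ∂[p,q] = q − p. For instance
  ∂[Q,A'] = [A'] − [Q].
As a 12×28 matrix over Z this has rank 10, with invariant factors (1,1,1,1,1,1,1,1,1,1).

The boundary map ∂_2: C_2 → C_1 maps a triangle to the signed sum of its edges. For instance
  ∂[P,U,Y] = [U,Y] − [P,Y] + [P,U],
  ∂[Q,R,W] = [R,W] − [Q,W] + [Q,R].
The resulting 28×17 matrix has rank 17, and its Smith normal form has invariant factors (1,1,1,1,1,1,1,1,1,1,1,1,1,1,1,1,2).

From H_k ≅ ker(∂_k) / im(∂_{k+1}) we obtain:

  H_0: rank C_0 − rank ∂_1 = 12 − 10 = 2, and the invariant factors of ∂_1 are all 1, so H_0 ≅ Z^2.

(K is a triangulation of the disjoint union of the Möbius band and the real projective plane RP^2.)

H_0 ≅ Z^2.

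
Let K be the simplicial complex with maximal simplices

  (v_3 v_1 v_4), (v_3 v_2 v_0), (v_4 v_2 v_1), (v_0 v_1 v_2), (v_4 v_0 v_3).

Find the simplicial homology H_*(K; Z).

Take the total order v_0 < v_1 < v_2 < v_3 < v_4 on the vertex set. Then K (dimension 2) consists of the simplices:

  0-simplices (5): [v_0], [v_1], [v_2], [v_3], [v_4]
  1-simplices (10): [v_0,v_1], [v_0,v_2], [v_0,v_3], [v_0,v_4], [v_1,v_2], [v_1,v_3], [v_1,v_4], [v_2,v_3], [v_2,v_4], [v_3,v_4]
  2-simplices (5): [v_0,v_1,v_2], [v_0,v_2,v_3], [v_0,v_3,v_4], [v_1,v_2,v_4], [v_1,v_3,v_4]

Hence C_0 ≅ Z^5, C_1 ≅ Z^10, C_2 ≅ Z^5.

∂_1: C_1 → C_0 maps an edge to its endpoints' difference, ∂[p,q] = q − p. For instance
  ∂[v_1,v_3] = [v_3] − [v_1].
The 5×10 boundary matrix has rank 4 and Smith normal form diag(1,1,1,1).

The boundary map ∂_2: C_2 → C_1 maps a triangle to the signed sum of its edges. For instance
  ∂[v_0,v_1,v_2] = [v_1,v_2] − [v_0,v_2] + [v_0,v_1],
  ∂[v_1,v_2,v_4] = [v_2,v_4] − [v_1,v_4] + [v_1,v_2].
The 10×5 boundary matrix has rank 5 and Smith normal form diag(1,1,1,1,1).

Reading off H_k = ker ∂_k / im ∂_{k+1}:

  H_0: rank C_0 − rank ∂_1 = 5 − 4 = 1, and the invariant factors of ∂_1 are all 1, so H_0 ≅ Z.
  H_1: rank ker ∂_1 − rank ∂_2 = (10 − 4) − 5 = 1, and the invariant factors of ∂_2 are all 1, so H_1 ≅ Z.
  H_2: rank ker ∂_2 − rank ∂_3 = (5 − 5) − 0 = 0, and there is no ∂_3, so H_2 ≅ 0.

(K is a triangulation of the Möbius band.)

H_0 = Z,  H_1 = Z,  H_2 = 0.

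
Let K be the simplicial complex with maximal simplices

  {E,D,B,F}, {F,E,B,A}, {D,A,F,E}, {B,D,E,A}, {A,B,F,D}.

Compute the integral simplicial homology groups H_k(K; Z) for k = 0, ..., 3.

Fix the vertex order A < B < D < E < F and write every simplex with vertices in increasing order. Then dim K = 3 and the simplices of K are:

  0-simplices (5): A, B, D, E, F
  1-simplices (10): AB, AD, AE, AF, BD, BE, BF, DE, DF, EF
  2-simplices (10): ABD, ABE, ABF, ADE, ADF, AEF, BDE, BDF, BEF, DEF
  3-simplices (5): ABDE, ABDF, ABEF, ADEF, BDEF

Hence C_0 ≅ Z^5, C_1 ≅ Z^10, C_2 ≅ Z^10, C_3 ≅ Z^5.

The boundary map ∂_1: C_1 → C_0 sends each edge [p,q] (with p < q) to q − p.
The resulting 5×10 matrix has rank 4, and its Smith normal form has invariant factors (1,1,1,1).

∂_2: C_2 → C_1 acts by ∂[p,q,r] = [q,r] − [p,r] + [p,q]. For instance
  ∂ABF = BF − AF + AB,
  ∂BEF = EF − BF + BE.
The 10×10 boundary matrix has rank 6 and Smith normal form diag(1,1,1,1,1,1).

Boundary ∂_3: C_3 → C_2 sends each 3-simplex σ to the alternating sum Σ_i (−1)^i (σ with its i-th vertex removed). For instance
  ∂ABEF = BEF − AEF + ABF − ABE,
  ∂ABDF = BDF − ADF + ABF − ABD.
As a 10×5 matrix over Z this has rank 4, with invariant factors (1,1,1,1).

Now H_k = ker ∂_k / im ∂_{k+1}, so:

  H_0: rank C_0 − rank ∂_1 = 5 − 4 = 1, and the invariant factors of ∂_1 are all 1, so H_0 ≅ Z.
  H_1: rank ker ∂_1 − rank ∂_2 = (10 − 4) − 6 = 0, and the invariant factors of ∂_2 are all 1, so H_1 ≅ 0.
  H_2: rank ker ∂_2 − rank ∂_3 = (10 − 6) − 4 = 0, and the invariant factors of ∂_3 are all 1, so H_2 ≅ 0.
  H_3: rank ker ∂_3 − rank ∂_4 = (5 − 4) − 0 = 1, and there is no ∂_4, so H_3 ≅ Z.

(K is a triangulation of the 3-sphere S^3.)

H_0 = Z,  H_1 = 0,  H_2 = 0,  H_3 = Z.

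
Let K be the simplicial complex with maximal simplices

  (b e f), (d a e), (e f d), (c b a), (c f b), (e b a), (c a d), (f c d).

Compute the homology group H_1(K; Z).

Order the vertices as a < b < c < d < e < f. Listing each simplex with vertices in this order, K has dimension 2 with simplices:

  0-simplices (6): a, b, c, d, e, f
  1-simplices (12): ab, ac, ad, ae, bc, be, bf, cd, cf, de, df, ef
  2-simplices (8): abc, abe, acd, ade, bcf, bef, cdf, def

Hence C_0 ≅ Z^6, C_1 ≅ Z^12, C_2 ≅ Z^8.

∂_1: C_1 → C_0 maps an edge to its endpoints' difference, ∂[p,q] = q − p. For instance
  ∂bf = f − b.
The 6×12 boundary matrix has rank 5 and Smith normal form diag(1,1,1,1,1).

∂_2: C_2 → C_1 acts by ∂[p,q,r] = [q,r] − [p,r] + [p,q]. For instance
  ∂abc = bc − ac + ab,
  ∂abe = be − ae + ab.
The resulting 12×8 matrix has rank 7, and its Smith normal form has invariant factors (1,1,1,1,1,1,1).

Now H_k = ker ∂_k / im ∂_{k+1}, so:

  H_1: rank ker ∂_1 − rank ∂_2 = (12 − 5) − 7 = 0, and the invariant factors of ∂_2 are all 1, so H_1 = 0.

(K is a triangulation of the 2-sphere S^2.)

H_1 ≅ 0.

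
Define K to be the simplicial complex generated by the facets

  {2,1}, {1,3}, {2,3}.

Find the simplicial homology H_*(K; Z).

H_0 = Z,  H_1 = Z.

We work with the vertex ordering 1 < 2 < 3. The simplices of K, each written with vertices in increasing order, are:

  0-simplices (3): [1], [2], [3]
  1-simplices (3): [1,2], [1,3], [2,3]

giving chain groups C_0 ≅ Z^3, C_1 ≅ Z^3.

Boundary ∂_1: C_1 → C_0 maps an edge to its endpoints' difference, ∂[p,q] = q − p. For instance
  ∂[2,3] = [3] − [2].
The resulting 3×3 matrix has rank 2, and its Smith normal form has invariant factors (1,1).

Now H_k = ker ∂_k / im ∂_{k+1}, so:

  H_0: rank C_0 − rank ∂_1 = 3 − 2 = 1, and the invariant factors of ∂_1 are all 1, so H_0 = Z.
  H_1: rank ker ∂_1 − rank ∂_2 = (3 − 2) − 0 = 1, and there is no ∂_2, so H_1 = Z.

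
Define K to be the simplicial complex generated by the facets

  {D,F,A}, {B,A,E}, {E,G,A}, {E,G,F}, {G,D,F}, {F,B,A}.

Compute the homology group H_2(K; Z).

We work with the vertex ordering A < B < D < E < F < G. The simplices of K, each written with vertices in increasing order, are:

  0-simplices (6): A, B, D, E, F, G
  1-simplices (12): AB, AD, AE, AF, AG, BE, BF, DF, DG, EF, EG, FG
  2-simplices (6): ABE, ABF, ADF, AEG, DFG, EFG

giving chain groups C_0 ≅ Z^6, C_1 ≅ Z^12, C_2 ≅ Z^6.

The boundary map ∂_1: C_1 → C_0 is given by ∂[p,q] = [q] − [p]. For instance
  ∂EF = F − E.
The 6×12 boundary matrix has rank 5 and Smith normal form diag(1,1,1,1,1).

Boundary ∂_2: C_2 → C_1 acts by ∂[p,q,r] = [q,r] − [p,r] + [p,q]. For instance
  ∂EFG = FG − EG + EF,
  ∂DFG = FG − DG + DF.
As a 12×6 matrix over Z this has rank 6, with invariant factors (1,1,1,1,1,1).

From H_k ≅ ker(∂_k) / im(∂_{k+1}) we obtain:

  H_2: rank ker ∂_2 − rank ∂_3 = (6 − 6) − 0 = 0, and there is no ∂_3, so H_2 = 0.

(K is a triangulation of the cylinder S^1 x I.)

H_2 ≅ 0.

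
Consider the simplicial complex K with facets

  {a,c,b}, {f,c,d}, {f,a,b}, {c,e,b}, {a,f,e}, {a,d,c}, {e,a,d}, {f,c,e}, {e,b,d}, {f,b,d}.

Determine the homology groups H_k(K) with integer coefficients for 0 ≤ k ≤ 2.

Take the total order a < b < c < d < e < f on the vertex set. Then K (dimension 2) consists of the simplices:

  0-simplices (6): a, b, c, d, e, f
  1-simplices (15): ab, ac, ad, ae, af, bc, bd, be, bf, cd, ce, cf, de, df, ef
  2-simplices (10): abc, abf, acd, ade, aef, bce, bde, bdf, cdf, cef

so the chain groups are C_0 ≅ Z^6, C_1 ≅ Z^15, C_2 ≅ Z^10.

The boundary map ∂_1: C_1 → C_0 sends each edge [p,q] (with p < q) to q − p.
The 6×15 boundary matrix has rank 5 and Smith normal form diag(1,1,1,1,1).

The boundary map ∂_2: C_2 → C_1 maps a triangle to the signed sum of its edges. For instance
  ∂abf = bf − af + ab,
  ∂acd = cd − ad + ac.
As a 15×10 matrix over Z this has rank 10, with invariant factors (1,1,1,1,1,1,1,1,1,2).

Computing H_k = (kernel of ∂_k) / (image of ∂_{k+1}):

  H_0: rank C_0 − rank ∂_1 = 6 − 5 = 1, and the invariant factors of ∂_1 are all 1, so H_0 ≅ Z.
  H_1: rank ker ∂_1 − rank ∂_2 = (15 − 5) − 10 = 0, and ∂_2 has invariant factor 2 > 1, so H_1 ≅ Z/2.
  H_2: rank ker ∂_2 − rank ∂_3 = (10 − 10) − 0 = 0, and there is no ∂_3, so H_2 ≅ 0.

As a check, the Euler characteristic is 6 − 15 + 10 = 1, which agrees with 1 − 0 + 0 = 1.

H_0 = Z,  H_1 = Z/2,  H_2 = 0.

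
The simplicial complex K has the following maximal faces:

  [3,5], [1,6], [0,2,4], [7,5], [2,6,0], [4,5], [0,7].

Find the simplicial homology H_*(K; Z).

H_0 ≅ Z,  H_1 ≅ Z,  H_2 = 0.

We work with the vertex ordering 0 < 1 < 2 < 3 < 4 < 5 < 6 < 7. The simplices of K, each written with vertices in increasing order, are:

  0-simplices (8): [0], [1], [2], [3], [4], [5], [6], [7]
  1-simplices (10): [0,2], [0,4], [0,6], [0,7], [1,6], [2,4], [2,6], [3,5], [4,5], [5,7]
  2-simplices (2): [0,2,4], [0,2,6]

Hence C_0 ≅ Z^8, C_1 ≅ Z^10, C_2 ≅ Z^2.

The boundary map ∂_1: C_1 → C_0 maps an edge to its endpoints' difference, ∂[p,q] = q − p.
As a 8×10 matrix over Z this has rank 7, with invariant factors (1,1,1,1,1,1,1).

The boundary map ∂_2: C_2 → C_1 acts by ∂[p,q,r] = [q,r] − [p,r] + [p,q]. For instance
  ∂[0,2,4] = [2,4] − [0,4] + [0,2],
  ∂[0,2,6] = [2,6] − [0,6] + [0,2].
The 10×2 boundary matrix has rank 2 and Smith normal form diag(1,1).

Now H_k = ker ∂_k / im ∂_{k+1}, so:

  H_0: rank C_0 − rank ∂_1 = 8 − 7 = 1, and the invariant factors of ∂_1 are all 1, so H_0 ≅ Z.
  H_1: rank ker ∂_1 − rank ∂_2 = (10 − 7) − 2 = 1, and the invariant factors of ∂_2 are all 1, so H_1 ≅ Z.
  H_2: rank ker ∂_2 − rank ∂_3 = (2 − 2) − 0 = 0, and there is no ∂_3, so H_2 ≅ 0.

As a check, the Euler characteristic is 8 − 10 + 2 = 0, which agrees with 1 − 1 + 0 = 0.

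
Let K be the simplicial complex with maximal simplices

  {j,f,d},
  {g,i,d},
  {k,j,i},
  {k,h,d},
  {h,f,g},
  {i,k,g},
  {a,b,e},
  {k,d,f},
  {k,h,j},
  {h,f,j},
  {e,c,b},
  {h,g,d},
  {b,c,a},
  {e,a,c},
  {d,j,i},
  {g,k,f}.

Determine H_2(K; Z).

H_2 = Z.

Order the vertices as a < b < c < d < e < f < g < h < i < j < k. Listing each simplex with vertices in this order, K has dimension 2 with simplices:

  0-simplices (11): a, b, c, d, e, f, g, h, i, j, k
  1-simplices (24): ab, ac, ae, bc, be, ce, df, dg, dh, di, dj, dk, fg, fh, fj, fk, gh, gi, gk, hj, hk, ij, ik, jk
  2-simplices (16): abc, abe, ace, bce, dfj, dfk, dgh, dgi, dhk, dij, fgh, fgk, fhj, gik, hjk, ijk

so the chain groups are C_0 ≅ Z^11, C_1 ≅ Z^24, C_2 ≅ Z^16.

Boundary ∂_1: C_1 → C_0 maps an edge to its endpoints' difference, ∂[p,q] = q − p.
The 11×24 boundary matrix has rank 9 and Smith normal form diag(1,1,1,1,1,1,1,1,1).

Boundary ∂_2: C_2 → C_1 maps a triangle to the signed sum of its edges. For instance
  ∂abc = bc − ac + ab,
  ∂dhk = hk − dk + dh.
This gives a 24×16 integer matrix of rank 15; reducing to Smith normal form yields diagonal entries (1,1,1,1,1,1,1,1,1,1,1,1,1,1,2).

Reading off H_k = ker ∂_k / im ∂_{k+1}:

  H_2: rank ker ∂_2 − rank ∂_3 = (16 − 15) − 0 = 1, and there is no ∂_3, so H_2 ≅ Z.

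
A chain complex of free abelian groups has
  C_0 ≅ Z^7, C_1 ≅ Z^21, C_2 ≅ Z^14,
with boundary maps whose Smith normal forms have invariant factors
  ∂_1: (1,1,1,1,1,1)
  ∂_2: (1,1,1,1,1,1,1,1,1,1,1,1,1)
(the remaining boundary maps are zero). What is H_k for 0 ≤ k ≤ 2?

H_0: b_0 = 7 − 0 − 6 = 1; torsion from ∂_1 factors > 1: none. So H_0 ≅ Z.
H_1: b_1 = 21 − 6 − 13 = 2; torsion from ∂_2 factors > 1: none. So H_1 ≅ Z^2.
H_2: b_2 = 14 − 13 − 0 = 1; torsion from ∂_3 factors > 1: none. So H_2 ≅ Z.

H_0 ≅ Z,  H_1 ≅ Z^2,  H_2 ≅ Z.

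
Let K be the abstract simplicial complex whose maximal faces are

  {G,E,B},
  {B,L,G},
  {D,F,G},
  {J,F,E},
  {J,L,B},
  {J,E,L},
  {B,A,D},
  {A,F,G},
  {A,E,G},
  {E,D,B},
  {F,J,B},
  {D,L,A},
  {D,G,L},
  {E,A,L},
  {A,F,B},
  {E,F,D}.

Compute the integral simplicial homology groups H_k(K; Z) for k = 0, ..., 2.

H_0 = Z,  H_1 = Z^2,  H_2 = Z.

Fix the vertex order A < B < D < E < F < G < J < L and write every simplex with vertices in increasing order. Then dim K = 2 and the simplices of K are:

  0-simplices (8): A, B, D, E, F, G, J, L
  1-simplices (24): AB, AD, AE, AF, AG, AL, BD, BE, BF, BG, BJ, BL, DE, DF, DG, DL, EF, EG, EJ, EL, FG, FJ, GL, JL
  2-simplices (16): ABD, ABF, ADL, AEG, AEL, AFG, BDE, BEG, BFJ, BGL, BJL, DEF, DFG, DGL, EFJ, EJL

giving chain groups C_0 ≅ Z^8, C_1 ≅ Z^24, C_2 ≅ Z^16.

The boundary map ∂_1: C_1 → C_0 sends each edge [p,q] (with p < q) to q − p. For instance
  ∂BD = D − B.
The 8×24 boundary matrix has rank 7 and Smith normal form diag(1,1,1,1,1,1,1).

Boundary ∂_2: C_2 → C_1 maps a triangle to the signed sum of its edges. For instance
  ∂DEF = EF − DF + DE,
  ∂ADL = DL − AL + AD.
As a 24×16 matrix over Z this has rank 15, with invariant factors (1,1,1,1,1,1,1,1,1,1,1,1,1,1,1).

Reading off H_k = ker ∂_k / im ∂_{k+1}:

  H_0: rank C_0 − rank ∂_1 = 8 − 7 = 1, and the invariant factors of ∂_1 are all 1, so H_0 ≅ Z.
  H_1: rank ker ∂_1 − rank ∂_2 = (24 − 7) − 15 = 2, and the invariant factors of ∂_2 are all 1, so H_1 ≅ Z^2.
  H_2: rank ker ∂_2 − rank ∂_3 = (16 − 15) − 0 = 1, and there is no ∂_3, so H_2 ≅ Z.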